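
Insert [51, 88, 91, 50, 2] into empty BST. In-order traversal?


Insert 51: root
Insert 88: R from 51
Insert 91: R from 51 -> R from 88
Insert 50: L from 51
Insert 2: L from 51 -> L from 50

In-order: [2, 50, 51, 88, 91]


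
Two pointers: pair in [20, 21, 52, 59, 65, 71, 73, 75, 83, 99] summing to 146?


lo=0(20)+hi=9(99)=119
lo=1(21)+hi=9(99)=120
lo=2(52)+hi=9(99)=151
lo=2(52)+hi=8(83)=135
lo=3(59)+hi=8(83)=142
lo=4(65)+hi=8(83)=148
lo=4(65)+hi=7(75)=140
lo=5(71)+hi=7(75)=146

Yes: 71+75=146


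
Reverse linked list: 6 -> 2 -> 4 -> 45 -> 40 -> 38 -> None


Step 1: curr=6, set curr.next=prev(None) | reversed so far: 6
Step 2: curr=2, set curr.next=prev(6) | reversed so far: 2 -> 6
Step 3: curr=4, set curr.next=prev(2) | reversed so far: 4 -> 2 -> 6
Step 4: curr=45, set curr.next=prev(4) | reversed so far: 45 -> 4 -> 2 -> 6
Step 5: curr=40, set curr.next=prev(45) | reversed so far: 40 -> 45 -> 4 -> 2 -> 6
Step 6: curr=38, set curr.next=prev(40) | reversed so far: 38 -> 40 -> 45 -> 4 -> 2 -> 6

38 -> 40 -> 45 -> 4 -> 2 -> 6 -> None


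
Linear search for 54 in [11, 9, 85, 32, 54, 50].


i=0: 11!=54
i=1: 9!=54
i=2: 85!=54
i=3: 32!=54
i=4: 54==54 found!

Found at 4, 5 comps


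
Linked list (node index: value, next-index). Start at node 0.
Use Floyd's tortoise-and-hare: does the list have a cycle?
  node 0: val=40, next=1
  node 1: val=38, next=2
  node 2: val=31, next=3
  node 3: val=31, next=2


Floyd's tortoise (slow, +1) and hare (fast, +2):
  init: slow=0, fast=0
  step 1: slow=1, fast=2
  step 2: slow=2, fast=2
  slow == fast at node 2: cycle detected

Cycle: yes


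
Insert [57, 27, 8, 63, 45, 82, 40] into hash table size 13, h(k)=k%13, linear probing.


Insert 57: h=5 -> slot 5
Insert 27: h=1 -> slot 1
Insert 8: h=8 -> slot 8
Insert 63: h=11 -> slot 11
Insert 45: h=6 -> slot 6
Insert 82: h=4 -> slot 4
Insert 40: h=1, 1 probes -> slot 2

Table: [None, 27, 40, None, 82, 57, 45, None, 8, None, None, 63, None]


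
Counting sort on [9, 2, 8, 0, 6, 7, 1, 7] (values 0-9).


Input: [9, 2, 8, 0, 6, 7, 1, 7]
Counts: [1, 1, 1, 0, 0, 0, 1, 2, 1, 1]

Sorted: [0, 1, 2, 6, 7, 7, 8, 9]


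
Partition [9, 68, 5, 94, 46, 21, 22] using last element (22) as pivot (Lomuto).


Pivot: 22
  9 <= 22: advance i (no swap)
  5 <= 22: swap -> [9, 5, 68, 94, 46, 21, 22]
  21 <= 22: swap -> [9, 5, 21, 94, 46, 68, 22]
Place pivot at 3: [9, 5, 21, 22, 46, 68, 94]

Partitioned: [9, 5, 21, 22, 46, 68, 94]


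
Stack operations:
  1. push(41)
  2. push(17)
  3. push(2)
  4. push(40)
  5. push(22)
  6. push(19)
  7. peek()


push(41) -> [41]
push(17) -> [41, 17]
push(2) -> [41, 17, 2]
push(40) -> [41, 17, 2, 40]
push(22) -> [41, 17, 2, 40, 22]
push(19) -> [41, 17, 2, 40, 22, 19]
peek()->19

Final stack: [41, 17, 2, 40, 22, 19]


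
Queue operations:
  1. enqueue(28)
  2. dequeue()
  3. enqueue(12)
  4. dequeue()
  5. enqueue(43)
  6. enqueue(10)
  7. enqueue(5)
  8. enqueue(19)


enqueue(28) -> [28]
dequeue()->28, []
enqueue(12) -> [12]
dequeue()->12, []
enqueue(43) -> [43]
enqueue(10) -> [43, 10]
enqueue(5) -> [43, 10, 5]
enqueue(19) -> [43, 10, 5, 19]

Final queue: [43, 10, 5, 19]


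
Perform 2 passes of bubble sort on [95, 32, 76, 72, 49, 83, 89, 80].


Initial: [95, 32, 76, 72, 49, 83, 89, 80]
Pass 1: [32, 76, 72, 49, 83, 89, 80, 95] (7 swaps)
Pass 2: [32, 72, 49, 76, 83, 80, 89, 95] (3 swaps)

After 2 passes: [32, 72, 49, 76, 83, 80, 89, 95]


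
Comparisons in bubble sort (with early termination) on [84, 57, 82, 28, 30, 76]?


Algorithm: bubble sort (with early termination)
Input: [84, 57, 82, 28, 30, 76]
Sorted: [28, 30, 57, 76, 82, 84]

14


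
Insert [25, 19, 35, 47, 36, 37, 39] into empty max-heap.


Insert 25: [25]
Insert 19: [25, 19]
Insert 35: [35, 19, 25]
Insert 47: [47, 35, 25, 19]
Insert 36: [47, 36, 25, 19, 35]
Insert 37: [47, 36, 37, 19, 35, 25]
Insert 39: [47, 36, 39, 19, 35, 25, 37]

Final heap: [47, 36, 39, 19, 35, 25, 37]


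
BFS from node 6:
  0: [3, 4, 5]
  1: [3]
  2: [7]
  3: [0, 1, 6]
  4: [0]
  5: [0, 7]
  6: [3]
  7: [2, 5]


Visit 6, enqueue [3]
Visit 3, enqueue [0, 1]
Visit 0, enqueue [4, 5]
Visit 1, enqueue []
Visit 4, enqueue []
Visit 5, enqueue [7]
Visit 7, enqueue [2]
Visit 2, enqueue []

BFS order: [6, 3, 0, 1, 4, 5, 7, 2]


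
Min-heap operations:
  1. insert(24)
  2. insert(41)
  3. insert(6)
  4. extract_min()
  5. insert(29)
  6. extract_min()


insert(24) -> [24]
insert(41) -> [24, 41]
insert(6) -> [6, 41, 24]
extract_min()->6, [24, 41]
insert(29) -> [24, 41, 29]
extract_min()->24, [29, 41]

Final heap: [29, 41]


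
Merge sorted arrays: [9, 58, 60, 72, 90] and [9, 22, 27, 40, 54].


Take 9 from A
Take 9 from B
Take 22 from B
Take 27 from B
Take 40 from B
Take 54 from B

Merged: [9, 9, 22, 27, 40, 54, 58, 60, 72, 90]


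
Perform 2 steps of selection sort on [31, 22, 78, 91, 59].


Initial: [31, 22, 78, 91, 59]
Step 1: min=22 at 1
  Swap: [22, 31, 78, 91, 59]
Step 2: min=31 at 1
  Swap: [22, 31, 78, 91, 59]

After 2 steps: [22, 31, 78, 91, 59]


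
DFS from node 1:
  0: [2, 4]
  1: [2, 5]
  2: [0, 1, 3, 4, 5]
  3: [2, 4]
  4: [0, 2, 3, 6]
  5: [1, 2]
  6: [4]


Visit 1, push [5, 2]
Visit 2, push [5, 4, 3, 0]
Visit 0, push [4]
Visit 4, push [6, 3]
Visit 3, push []
Visit 6, push []
Visit 5, push []

DFS order: [1, 2, 0, 4, 3, 6, 5]


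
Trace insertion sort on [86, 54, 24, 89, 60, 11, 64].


Initial: [86, 54, 24, 89, 60, 11, 64]
Insert 54: [54, 86, 24, 89, 60, 11, 64]
Insert 24: [24, 54, 86, 89, 60, 11, 64]
Insert 89: [24, 54, 86, 89, 60, 11, 64]
Insert 60: [24, 54, 60, 86, 89, 11, 64]
Insert 11: [11, 24, 54, 60, 86, 89, 64]
Insert 64: [11, 24, 54, 60, 64, 86, 89]

Sorted: [11, 24, 54, 60, 64, 86, 89]


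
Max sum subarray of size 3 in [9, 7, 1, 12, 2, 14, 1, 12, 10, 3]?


[0:3]: 17
[1:4]: 20
[2:5]: 15
[3:6]: 28
[4:7]: 17
[5:8]: 27
[6:9]: 23
[7:10]: 25

Max: 28 at [3:6]


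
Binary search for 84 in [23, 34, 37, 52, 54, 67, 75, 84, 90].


Step 1: lo=0, hi=8, mid=4, val=54
Step 2: lo=5, hi=8, mid=6, val=75
Step 3: lo=7, hi=8, mid=7, val=84

Found at index 7


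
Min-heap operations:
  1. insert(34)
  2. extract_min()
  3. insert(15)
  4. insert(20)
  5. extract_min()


insert(34) -> [34]
extract_min()->34, []
insert(15) -> [15]
insert(20) -> [15, 20]
extract_min()->15, [20]

Final heap: [20]


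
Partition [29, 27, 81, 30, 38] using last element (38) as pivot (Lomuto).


Pivot: 38
  29 <= 38: advance i (no swap)
  27 <= 38: advance i (no swap)
  30 <= 38: swap -> [29, 27, 30, 81, 38]
Place pivot at 3: [29, 27, 30, 38, 81]

Partitioned: [29, 27, 30, 38, 81]


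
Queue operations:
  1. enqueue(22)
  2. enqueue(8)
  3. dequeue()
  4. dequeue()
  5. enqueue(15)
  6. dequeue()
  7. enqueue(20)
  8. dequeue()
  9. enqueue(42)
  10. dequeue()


enqueue(22) -> [22]
enqueue(8) -> [22, 8]
dequeue()->22, [8]
dequeue()->8, []
enqueue(15) -> [15]
dequeue()->15, []
enqueue(20) -> [20]
dequeue()->20, []
enqueue(42) -> [42]
dequeue()->42, []

Final queue: []


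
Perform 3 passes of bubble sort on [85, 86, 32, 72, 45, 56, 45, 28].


Initial: [85, 86, 32, 72, 45, 56, 45, 28]
Pass 1: [85, 32, 72, 45, 56, 45, 28, 86] (6 swaps)
Pass 2: [32, 72, 45, 56, 45, 28, 85, 86] (6 swaps)
Pass 3: [32, 45, 56, 45, 28, 72, 85, 86] (4 swaps)

After 3 passes: [32, 45, 56, 45, 28, 72, 85, 86]


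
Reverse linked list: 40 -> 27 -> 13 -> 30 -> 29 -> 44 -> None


Step 1: curr=40, set curr.next=prev(None) | reversed so far: 40
Step 2: curr=27, set curr.next=prev(40) | reversed so far: 27 -> 40
Step 3: curr=13, set curr.next=prev(27) | reversed so far: 13 -> 27 -> 40
Step 4: curr=30, set curr.next=prev(13) | reversed so far: 30 -> 13 -> 27 -> 40
Step 5: curr=29, set curr.next=prev(30) | reversed so far: 29 -> 30 -> 13 -> 27 -> 40
Step 6: curr=44, set curr.next=prev(29) | reversed so far: 44 -> 29 -> 30 -> 13 -> 27 -> 40

44 -> 29 -> 30 -> 13 -> 27 -> 40 -> None


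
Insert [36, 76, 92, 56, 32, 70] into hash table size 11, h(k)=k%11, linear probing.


Insert 36: h=3 -> slot 3
Insert 76: h=10 -> slot 10
Insert 92: h=4 -> slot 4
Insert 56: h=1 -> slot 1
Insert 32: h=10, 1 probes -> slot 0
Insert 70: h=4, 1 probes -> slot 5

Table: [32, 56, None, 36, 92, 70, None, None, None, None, 76]


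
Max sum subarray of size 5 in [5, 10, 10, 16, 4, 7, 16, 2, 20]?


[0:5]: 45
[1:6]: 47
[2:7]: 53
[3:8]: 45
[4:9]: 49

Max: 53 at [2:7]


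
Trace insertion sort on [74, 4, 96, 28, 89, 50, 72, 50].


Initial: [74, 4, 96, 28, 89, 50, 72, 50]
Insert 4: [4, 74, 96, 28, 89, 50, 72, 50]
Insert 96: [4, 74, 96, 28, 89, 50, 72, 50]
Insert 28: [4, 28, 74, 96, 89, 50, 72, 50]
Insert 89: [4, 28, 74, 89, 96, 50, 72, 50]
Insert 50: [4, 28, 50, 74, 89, 96, 72, 50]
Insert 72: [4, 28, 50, 72, 74, 89, 96, 50]
Insert 50: [4, 28, 50, 50, 72, 74, 89, 96]

Sorted: [4, 28, 50, 50, 72, 74, 89, 96]


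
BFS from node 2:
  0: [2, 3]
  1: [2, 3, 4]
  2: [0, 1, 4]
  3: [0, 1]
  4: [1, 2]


Visit 2, enqueue [0, 1, 4]
Visit 0, enqueue [3]
Visit 1, enqueue []
Visit 4, enqueue []
Visit 3, enqueue []

BFS order: [2, 0, 1, 4, 3]


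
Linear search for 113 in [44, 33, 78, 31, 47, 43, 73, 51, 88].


i=0: 44!=113
i=1: 33!=113
i=2: 78!=113
i=3: 31!=113
i=4: 47!=113
i=5: 43!=113
i=6: 73!=113
i=7: 51!=113
i=8: 88!=113

Not found, 9 comps


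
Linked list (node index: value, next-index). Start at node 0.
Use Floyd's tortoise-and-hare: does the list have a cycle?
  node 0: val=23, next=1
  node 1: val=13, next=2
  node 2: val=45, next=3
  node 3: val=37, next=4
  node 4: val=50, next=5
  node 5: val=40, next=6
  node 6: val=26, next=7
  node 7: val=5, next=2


Floyd's tortoise (slow, +1) and hare (fast, +2):
  init: slow=0, fast=0
  step 1: slow=1, fast=2
  step 2: slow=2, fast=4
  step 3: slow=3, fast=6
  step 4: slow=4, fast=2
  step 5: slow=5, fast=4
  step 6: slow=6, fast=6
  slow == fast at node 6: cycle detected

Cycle: yes


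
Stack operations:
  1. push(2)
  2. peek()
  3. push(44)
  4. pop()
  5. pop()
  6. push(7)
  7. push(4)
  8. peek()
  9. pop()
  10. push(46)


push(2) -> [2]
peek()->2
push(44) -> [2, 44]
pop()->44, [2]
pop()->2, []
push(7) -> [7]
push(4) -> [7, 4]
peek()->4
pop()->4, [7]
push(46) -> [7, 46]

Final stack: [7, 46]


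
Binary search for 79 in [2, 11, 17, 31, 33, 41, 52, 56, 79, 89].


Step 1: lo=0, hi=9, mid=4, val=33
Step 2: lo=5, hi=9, mid=7, val=56
Step 3: lo=8, hi=9, mid=8, val=79

Found at index 8


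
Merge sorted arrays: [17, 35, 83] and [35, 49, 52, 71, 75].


Take 17 from A
Take 35 from A
Take 35 from B
Take 49 from B
Take 52 from B
Take 71 from B
Take 75 from B

Merged: [17, 35, 35, 49, 52, 71, 75, 83]


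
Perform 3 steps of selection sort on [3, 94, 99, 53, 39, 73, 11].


Initial: [3, 94, 99, 53, 39, 73, 11]
Step 1: min=3 at 0
  Swap: [3, 94, 99, 53, 39, 73, 11]
Step 2: min=11 at 6
  Swap: [3, 11, 99, 53, 39, 73, 94]
Step 3: min=39 at 4
  Swap: [3, 11, 39, 53, 99, 73, 94]

After 3 steps: [3, 11, 39, 53, 99, 73, 94]


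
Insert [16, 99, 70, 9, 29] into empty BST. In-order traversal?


Insert 16: root
Insert 99: R from 16
Insert 70: R from 16 -> L from 99
Insert 9: L from 16
Insert 29: R from 16 -> L from 99 -> L from 70

In-order: [9, 16, 29, 70, 99]


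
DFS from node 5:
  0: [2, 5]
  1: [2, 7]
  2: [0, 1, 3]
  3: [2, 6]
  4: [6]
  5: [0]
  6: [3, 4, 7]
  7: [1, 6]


Visit 5, push [0]
Visit 0, push [2]
Visit 2, push [3, 1]
Visit 1, push [7]
Visit 7, push [6]
Visit 6, push [4, 3]
Visit 3, push []
Visit 4, push []

DFS order: [5, 0, 2, 1, 7, 6, 3, 4]


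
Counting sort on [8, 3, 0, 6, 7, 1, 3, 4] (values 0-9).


Input: [8, 3, 0, 6, 7, 1, 3, 4]
Counts: [1, 1, 0, 2, 1, 0, 1, 1, 1, 0]

Sorted: [0, 1, 3, 3, 4, 6, 7, 8]


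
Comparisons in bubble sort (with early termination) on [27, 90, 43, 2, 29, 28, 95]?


Algorithm: bubble sort (with early termination)
Input: [27, 90, 43, 2, 29, 28, 95]
Sorted: [2, 27, 28, 29, 43, 90, 95]

18


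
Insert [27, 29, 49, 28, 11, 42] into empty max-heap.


Insert 27: [27]
Insert 29: [29, 27]
Insert 49: [49, 27, 29]
Insert 28: [49, 28, 29, 27]
Insert 11: [49, 28, 29, 27, 11]
Insert 42: [49, 28, 42, 27, 11, 29]

Final heap: [49, 28, 42, 27, 11, 29]


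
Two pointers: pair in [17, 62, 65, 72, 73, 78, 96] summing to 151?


lo=0(17)+hi=6(96)=113
lo=1(62)+hi=6(96)=158
lo=1(62)+hi=5(78)=140
lo=2(65)+hi=5(78)=143
lo=3(72)+hi=5(78)=150
lo=4(73)+hi=5(78)=151

Yes: 73+78=151


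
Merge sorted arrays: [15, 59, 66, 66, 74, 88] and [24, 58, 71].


Take 15 from A
Take 24 from B
Take 58 from B
Take 59 from A
Take 66 from A
Take 66 from A
Take 71 from B

Merged: [15, 24, 58, 59, 66, 66, 71, 74, 88]


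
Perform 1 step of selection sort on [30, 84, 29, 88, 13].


Initial: [30, 84, 29, 88, 13]
Step 1: min=13 at 4
  Swap: [13, 84, 29, 88, 30]

After 1 step: [13, 84, 29, 88, 30]


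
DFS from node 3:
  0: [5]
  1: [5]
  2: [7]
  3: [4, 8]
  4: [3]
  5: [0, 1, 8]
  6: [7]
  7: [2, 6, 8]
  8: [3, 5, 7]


Visit 3, push [8, 4]
Visit 4, push []
Visit 8, push [7, 5]
Visit 5, push [1, 0]
Visit 0, push []
Visit 1, push []
Visit 7, push [6, 2]
Visit 2, push []
Visit 6, push []

DFS order: [3, 4, 8, 5, 0, 1, 7, 2, 6]


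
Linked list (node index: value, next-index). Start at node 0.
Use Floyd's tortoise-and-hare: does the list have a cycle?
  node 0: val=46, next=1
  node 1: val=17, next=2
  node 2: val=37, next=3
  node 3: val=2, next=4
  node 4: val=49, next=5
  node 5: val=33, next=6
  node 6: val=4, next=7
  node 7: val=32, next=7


Floyd's tortoise (slow, +1) and hare (fast, +2):
  init: slow=0, fast=0
  step 1: slow=1, fast=2
  step 2: slow=2, fast=4
  step 3: slow=3, fast=6
  step 4: slow=4, fast=7
  step 5: slow=5, fast=7
  step 6: slow=6, fast=7
  step 7: slow=7, fast=7
  slow == fast at node 7: cycle detected

Cycle: yes


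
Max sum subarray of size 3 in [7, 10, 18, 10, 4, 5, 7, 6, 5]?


[0:3]: 35
[1:4]: 38
[2:5]: 32
[3:6]: 19
[4:7]: 16
[5:8]: 18
[6:9]: 18

Max: 38 at [1:4]


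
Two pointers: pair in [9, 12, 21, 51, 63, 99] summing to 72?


lo=0(9)+hi=5(99)=108
lo=0(9)+hi=4(63)=72

Yes: 9+63=72


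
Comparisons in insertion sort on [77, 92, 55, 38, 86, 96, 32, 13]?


Algorithm: insertion sort
Input: [77, 92, 55, 38, 86, 96, 32, 13]
Sorted: [13, 32, 38, 55, 77, 86, 92, 96]

22


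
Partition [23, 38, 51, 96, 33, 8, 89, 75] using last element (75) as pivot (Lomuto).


Pivot: 75
  23 <= 75: advance i (no swap)
  38 <= 75: advance i (no swap)
  51 <= 75: advance i (no swap)
  33 <= 75: swap -> [23, 38, 51, 33, 96, 8, 89, 75]
  8 <= 75: swap -> [23, 38, 51, 33, 8, 96, 89, 75]
Place pivot at 5: [23, 38, 51, 33, 8, 75, 89, 96]

Partitioned: [23, 38, 51, 33, 8, 75, 89, 96]


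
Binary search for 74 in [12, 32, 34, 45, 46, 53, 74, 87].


Step 1: lo=0, hi=7, mid=3, val=45
Step 2: lo=4, hi=7, mid=5, val=53
Step 3: lo=6, hi=7, mid=6, val=74

Found at index 6


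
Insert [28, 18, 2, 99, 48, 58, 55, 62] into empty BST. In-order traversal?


Insert 28: root
Insert 18: L from 28
Insert 2: L from 28 -> L from 18
Insert 99: R from 28
Insert 48: R from 28 -> L from 99
Insert 58: R from 28 -> L from 99 -> R from 48
Insert 55: R from 28 -> L from 99 -> R from 48 -> L from 58
Insert 62: R from 28 -> L from 99 -> R from 48 -> R from 58

In-order: [2, 18, 28, 48, 55, 58, 62, 99]


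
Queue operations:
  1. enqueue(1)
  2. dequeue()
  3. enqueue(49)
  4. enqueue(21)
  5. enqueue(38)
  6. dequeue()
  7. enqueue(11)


enqueue(1) -> [1]
dequeue()->1, []
enqueue(49) -> [49]
enqueue(21) -> [49, 21]
enqueue(38) -> [49, 21, 38]
dequeue()->49, [21, 38]
enqueue(11) -> [21, 38, 11]

Final queue: [21, 38, 11]


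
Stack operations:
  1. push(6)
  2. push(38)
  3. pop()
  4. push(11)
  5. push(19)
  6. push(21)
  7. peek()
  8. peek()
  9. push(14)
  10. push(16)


push(6) -> [6]
push(38) -> [6, 38]
pop()->38, [6]
push(11) -> [6, 11]
push(19) -> [6, 11, 19]
push(21) -> [6, 11, 19, 21]
peek()->21
peek()->21
push(14) -> [6, 11, 19, 21, 14]
push(16) -> [6, 11, 19, 21, 14, 16]

Final stack: [6, 11, 19, 21, 14, 16]


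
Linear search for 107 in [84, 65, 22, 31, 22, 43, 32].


i=0: 84!=107
i=1: 65!=107
i=2: 22!=107
i=3: 31!=107
i=4: 22!=107
i=5: 43!=107
i=6: 32!=107

Not found, 7 comps


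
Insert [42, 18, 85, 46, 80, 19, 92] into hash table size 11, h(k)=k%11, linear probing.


Insert 42: h=9 -> slot 9
Insert 18: h=7 -> slot 7
Insert 85: h=8 -> slot 8
Insert 46: h=2 -> slot 2
Insert 80: h=3 -> slot 3
Insert 19: h=8, 2 probes -> slot 10
Insert 92: h=4 -> slot 4

Table: [None, None, 46, 80, 92, None, None, 18, 85, 42, 19]


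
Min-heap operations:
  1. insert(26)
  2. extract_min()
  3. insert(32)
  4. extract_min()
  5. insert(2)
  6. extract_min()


insert(26) -> [26]
extract_min()->26, []
insert(32) -> [32]
extract_min()->32, []
insert(2) -> [2]
extract_min()->2, []

Final heap: []


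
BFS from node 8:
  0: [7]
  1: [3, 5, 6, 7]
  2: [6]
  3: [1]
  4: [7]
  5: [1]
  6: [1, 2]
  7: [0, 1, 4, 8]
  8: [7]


Visit 8, enqueue [7]
Visit 7, enqueue [0, 1, 4]
Visit 0, enqueue []
Visit 1, enqueue [3, 5, 6]
Visit 4, enqueue []
Visit 3, enqueue []
Visit 5, enqueue []
Visit 6, enqueue [2]
Visit 2, enqueue []

BFS order: [8, 7, 0, 1, 4, 3, 5, 6, 2]


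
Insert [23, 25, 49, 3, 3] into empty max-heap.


Insert 23: [23]
Insert 25: [25, 23]
Insert 49: [49, 23, 25]
Insert 3: [49, 23, 25, 3]
Insert 3: [49, 23, 25, 3, 3]

Final heap: [49, 23, 25, 3, 3]


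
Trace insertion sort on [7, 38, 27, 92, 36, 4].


Initial: [7, 38, 27, 92, 36, 4]
Insert 38: [7, 38, 27, 92, 36, 4]
Insert 27: [7, 27, 38, 92, 36, 4]
Insert 92: [7, 27, 38, 92, 36, 4]
Insert 36: [7, 27, 36, 38, 92, 4]
Insert 4: [4, 7, 27, 36, 38, 92]

Sorted: [4, 7, 27, 36, 38, 92]


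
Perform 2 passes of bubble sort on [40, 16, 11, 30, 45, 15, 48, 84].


Initial: [40, 16, 11, 30, 45, 15, 48, 84]
Pass 1: [16, 11, 30, 40, 15, 45, 48, 84] (4 swaps)
Pass 2: [11, 16, 30, 15, 40, 45, 48, 84] (2 swaps)

After 2 passes: [11, 16, 30, 15, 40, 45, 48, 84]


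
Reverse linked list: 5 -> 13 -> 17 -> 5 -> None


Step 1: curr=5, set curr.next=prev(None) | reversed so far: 5
Step 2: curr=13, set curr.next=prev(5) | reversed so far: 13 -> 5
Step 3: curr=17, set curr.next=prev(13) | reversed so far: 17 -> 13 -> 5
Step 4: curr=5, set curr.next=prev(17) | reversed so far: 5 -> 17 -> 13 -> 5

5 -> 17 -> 13 -> 5 -> None


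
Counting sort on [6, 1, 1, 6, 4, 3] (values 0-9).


Input: [6, 1, 1, 6, 4, 3]
Counts: [0, 2, 0, 1, 1, 0, 2, 0, 0, 0]

Sorted: [1, 1, 3, 4, 6, 6]


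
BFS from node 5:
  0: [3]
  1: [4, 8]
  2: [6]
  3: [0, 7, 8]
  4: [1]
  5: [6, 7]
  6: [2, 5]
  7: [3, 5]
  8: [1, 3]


Visit 5, enqueue [6, 7]
Visit 6, enqueue [2]
Visit 7, enqueue [3]
Visit 2, enqueue []
Visit 3, enqueue [0, 8]
Visit 0, enqueue []
Visit 8, enqueue [1]
Visit 1, enqueue [4]
Visit 4, enqueue []

BFS order: [5, 6, 7, 2, 3, 0, 8, 1, 4]


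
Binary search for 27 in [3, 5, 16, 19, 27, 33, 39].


Step 1: lo=0, hi=6, mid=3, val=19
Step 2: lo=4, hi=6, mid=5, val=33
Step 3: lo=4, hi=4, mid=4, val=27

Found at index 4


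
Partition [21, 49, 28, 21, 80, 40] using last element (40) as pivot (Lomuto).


Pivot: 40
  21 <= 40: advance i (no swap)
  28 <= 40: swap -> [21, 28, 49, 21, 80, 40]
  21 <= 40: swap -> [21, 28, 21, 49, 80, 40]
Place pivot at 3: [21, 28, 21, 40, 80, 49]

Partitioned: [21, 28, 21, 40, 80, 49]


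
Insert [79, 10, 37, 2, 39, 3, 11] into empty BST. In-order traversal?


Insert 79: root
Insert 10: L from 79
Insert 37: L from 79 -> R from 10
Insert 2: L from 79 -> L from 10
Insert 39: L from 79 -> R from 10 -> R from 37
Insert 3: L from 79 -> L from 10 -> R from 2
Insert 11: L from 79 -> R from 10 -> L from 37

In-order: [2, 3, 10, 11, 37, 39, 79]


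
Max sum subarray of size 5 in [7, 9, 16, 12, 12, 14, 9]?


[0:5]: 56
[1:6]: 63
[2:7]: 63

Max: 63 at [1:6]


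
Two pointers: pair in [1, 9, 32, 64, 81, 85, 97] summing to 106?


lo=0(1)+hi=6(97)=98
lo=1(9)+hi=6(97)=106

Yes: 9+97=106


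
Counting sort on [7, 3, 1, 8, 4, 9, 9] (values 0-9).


Input: [7, 3, 1, 8, 4, 9, 9]
Counts: [0, 1, 0, 1, 1, 0, 0, 1, 1, 2]

Sorted: [1, 3, 4, 7, 8, 9, 9]


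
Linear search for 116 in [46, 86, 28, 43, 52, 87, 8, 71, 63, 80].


i=0: 46!=116
i=1: 86!=116
i=2: 28!=116
i=3: 43!=116
i=4: 52!=116
i=5: 87!=116
i=6: 8!=116
i=7: 71!=116
i=8: 63!=116
i=9: 80!=116

Not found, 10 comps


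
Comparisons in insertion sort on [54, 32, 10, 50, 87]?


Algorithm: insertion sort
Input: [54, 32, 10, 50, 87]
Sorted: [10, 32, 50, 54, 87]

6


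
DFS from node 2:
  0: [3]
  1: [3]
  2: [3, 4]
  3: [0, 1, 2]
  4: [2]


Visit 2, push [4, 3]
Visit 3, push [1, 0]
Visit 0, push []
Visit 1, push []
Visit 4, push []

DFS order: [2, 3, 0, 1, 4]


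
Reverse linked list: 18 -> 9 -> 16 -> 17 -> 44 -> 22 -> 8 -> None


Step 1: curr=18, set curr.next=prev(None) | reversed so far: 18
Step 2: curr=9, set curr.next=prev(18) | reversed so far: 9 -> 18
Step 3: curr=16, set curr.next=prev(9) | reversed so far: 16 -> 9 -> 18
Step 4: curr=17, set curr.next=prev(16) | reversed so far: 17 -> 16 -> 9 -> 18
Step 5: curr=44, set curr.next=prev(17) | reversed so far: 44 -> 17 -> 16 -> 9 -> 18
Step 6: curr=22, set curr.next=prev(44) | reversed so far: 22 -> 44 -> 17 -> 16 -> 9 -> 18
Step 7: curr=8, set curr.next=prev(22) | reversed so far: 8 -> 22 -> 44 -> 17 -> 16 -> 9 -> 18

8 -> 22 -> 44 -> 17 -> 16 -> 9 -> 18 -> None


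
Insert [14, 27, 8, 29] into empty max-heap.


Insert 14: [14]
Insert 27: [27, 14]
Insert 8: [27, 14, 8]
Insert 29: [29, 27, 8, 14]

Final heap: [29, 27, 8, 14]


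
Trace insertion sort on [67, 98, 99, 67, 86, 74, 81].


Initial: [67, 98, 99, 67, 86, 74, 81]
Insert 98: [67, 98, 99, 67, 86, 74, 81]
Insert 99: [67, 98, 99, 67, 86, 74, 81]
Insert 67: [67, 67, 98, 99, 86, 74, 81]
Insert 86: [67, 67, 86, 98, 99, 74, 81]
Insert 74: [67, 67, 74, 86, 98, 99, 81]
Insert 81: [67, 67, 74, 81, 86, 98, 99]

Sorted: [67, 67, 74, 81, 86, 98, 99]


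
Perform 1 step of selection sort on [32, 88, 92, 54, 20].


Initial: [32, 88, 92, 54, 20]
Step 1: min=20 at 4
  Swap: [20, 88, 92, 54, 32]

After 1 step: [20, 88, 92, 54, 32]


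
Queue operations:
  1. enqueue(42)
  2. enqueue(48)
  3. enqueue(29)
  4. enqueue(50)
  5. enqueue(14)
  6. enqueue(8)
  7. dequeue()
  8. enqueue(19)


enqueue(42) -> [42]
enqueue(48) -> [42, 48]
enqueue(29) -> [42, 48, 29]
enqueue(50) -> [42, 48, 29, 50]
enqueue(14) -> [42, 48, 29, 50, 14]
enqueue(8) -> [42, 48, 29, 50, 14, 8]
dequeue()->42, [48, 29, 50, 14, 8]
enqueue(19) -> [48, 29, 50, 14, 8, 19]

Final queue: [48, 29, 50, 14, 8, 19]


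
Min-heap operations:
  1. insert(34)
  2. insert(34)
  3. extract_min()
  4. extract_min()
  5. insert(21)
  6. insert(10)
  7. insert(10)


insert(34) -> [34]
insert(34) -> [34, 34]
extract_min()->34, [34]
extract_min()->34, []
insert(21) -> [21]
insert(10) -> [10, 21]
insert(10) -> [10, 21, 10]

Final heap: [10, 21, 10]


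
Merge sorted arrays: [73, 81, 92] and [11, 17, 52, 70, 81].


Take 11 from B
Take 17 from B
Take 52 from B
Take 70 from B
Take 73 from A
Take 81 from A
Take 81 from B

Merged: [11, 17, 52, 70, 73, 81, 81, 92]


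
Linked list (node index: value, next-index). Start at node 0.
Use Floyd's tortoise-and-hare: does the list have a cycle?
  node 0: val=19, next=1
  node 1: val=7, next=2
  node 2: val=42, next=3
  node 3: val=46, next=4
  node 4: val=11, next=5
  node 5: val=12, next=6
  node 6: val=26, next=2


Floyd's tortoise (slow, +1) and hare (fast, +2):
  init: slow=0, fast=0
  step 1: slow=1, fast=2
  step 2: slow=2, fast=4
  step 3: slow=3, fast=6
  step 4: slow=4, fast=3
  step 5: slow=5, fast=5
  slow == fast at node 5: cycle detected

Cycle: yes


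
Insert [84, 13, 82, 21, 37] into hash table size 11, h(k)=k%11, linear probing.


Insert 84: h=7 -> slot 7
Insert 13: h=2 -> slot 2
Insert 82: h=5 -> slot 5
Insert 21: h=10 -> slot 10
Insert 37: h=4 -> slot 4

Table: [None, None, 13, None, 37, 82, None, 84, None, None, 21]


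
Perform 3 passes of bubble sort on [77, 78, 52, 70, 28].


Initial: [77, 78, 52, 70, 28]
Pass 1: [77, 52, 70, 28, 78] (3 swaps)
Pass 2: [52, 70, 28, 77, 78] (3 swaps)
Pass 3: [52, 28, 70, 77, 78] (1 swaps)

After 3 passes: [52, 28, 70, 77, 78]


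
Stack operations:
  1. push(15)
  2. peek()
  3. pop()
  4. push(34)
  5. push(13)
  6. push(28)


push(15) -> [15]
peek()->15
pop()->15, []
push(34) -> [34]
push(13) -> [34, 13]
push(28) -> [34, 13, 28]

Final stack: [34, 13, 28]


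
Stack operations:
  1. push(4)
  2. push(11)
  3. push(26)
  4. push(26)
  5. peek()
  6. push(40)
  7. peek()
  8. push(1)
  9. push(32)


push(4) -> [4]
push(11) -> [4, 11]
push(26) -> [4, 11, 26]
push(26) -> [4, 11, 26, 26]
peek()->26
push(40) -> [4, 11, 26, 26, 40]
peek()->40
push(1) -> [4, 11, 26, 26, 40, 1]
push(32) -> [4, 11, 26, 26, 40, 1, 32]

Final stack: [4, 11, 26, 26, 40, 1, 32]


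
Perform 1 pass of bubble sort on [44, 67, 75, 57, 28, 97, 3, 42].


Initial: [44, 67, 75, 57, 28, 97, 3, 42]
Pass 1: [44, 67, 57, 28, 75, 3, 42, 97] (4 swaps)

After 1 pass: [44, 67, 57, 28, 75, 3, 42, 97]


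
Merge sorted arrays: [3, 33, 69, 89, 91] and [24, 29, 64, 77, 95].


Take 3 from A
Take 24 from B
Take 29 from B
Take 33 from A
Take 64 from B
Take 69 from A
Take 77 from B
Take 89 from A
Take 91 from A

Merged: [3, 24, 29, 33, 64, 69, 77, 89, 91, 95]


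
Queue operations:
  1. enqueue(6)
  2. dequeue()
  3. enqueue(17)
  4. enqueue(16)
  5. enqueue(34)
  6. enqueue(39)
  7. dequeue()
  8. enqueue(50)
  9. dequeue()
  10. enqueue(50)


enqueue(6) -> [6]
dequeue()->6, []
enqueue(17) -> [17]
enqueue(16) -> [17, 16]
enqueue(34) -> [17, 16, 34]
enqueue(39) -> [17, 16, 34, 39]
dequeue()->17, [16, 34, 39]
enqueue(50) -> [16, 34, 39, 50]
dequeue()->16, [34, 39, 50]
enqueue(50) -> [34, 39, 50, 50]

Final queue: [34, 39, 50, 50]


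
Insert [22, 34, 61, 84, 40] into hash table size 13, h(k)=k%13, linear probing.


Insert 22: h=9 -> slot 9
Insert 34: h=8 -> slot 8
Insert 61: h=9, 1 probes -> slot 10
Insert 84: h=6 -> slot 6
Insert 40: h=1 -> slot 1

Table: [None, 40, None, None, None, None, 84, None, 34, 22, 61, None, None]


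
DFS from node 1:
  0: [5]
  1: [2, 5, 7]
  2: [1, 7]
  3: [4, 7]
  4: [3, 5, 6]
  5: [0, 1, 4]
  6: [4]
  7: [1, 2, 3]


Visit 1, push [7, 5, 2]
Visit 2, push [7]
Visit 7, push [3]
Visit 3, push [4]
Visit 4, push [6, 5]
Visit 5, push [0]
Visit 0, push []
Visit 6, push []

DFS order: [1, 2, 7, 3, 4, 5, 0, 6]


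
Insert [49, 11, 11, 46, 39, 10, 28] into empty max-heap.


Insert 49: [49]
Insert 11: [49, 11]
Insert 11: [49, 11, 11]
Insert 46: [49, 46, 11, 11]
Insert 39: [49, 46, 11, 11, 39]
Insert 10: [49, 46, 11, 11, 39, 10]
Insert 28: [49, 46, 28, 11, 39, 10, 11]

Final heap: [49, 46, 28, 11, 39, 10, 11]


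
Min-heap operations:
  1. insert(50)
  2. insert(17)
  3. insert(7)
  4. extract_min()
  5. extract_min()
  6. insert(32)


insert(50) -> [50]
insert(17) -> [17, 50]
insert(7) -> [7, 50, 17]
extract_min()->7, [17, 50]
extract_min()->17, [50]
insert(32) -> [32, 50]

Final heap: [32, 50]


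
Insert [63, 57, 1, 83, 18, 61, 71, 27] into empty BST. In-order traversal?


Insert 63: root
Insert 57: L from 63
Insert 1: L from 63 -> L from 57
Insert 83: R from 63
Insert 18: L from 63 -> L from 57 -> R from 1
Insert 61: L from 63 -> R from 57
Insert 71: R from 63 -> L from 83
Insert 27: L from 63 -> L from 57 -> R from 1 -> R from 18

In-order: [1, 18, 27, 57, 61, 63, 71, 83]


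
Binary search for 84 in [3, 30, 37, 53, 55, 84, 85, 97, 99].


Step 1: lo=0, hi=8, mid=4, val=55
Step 2: lo=5, hi=8, mid=6, val=85
Step 3: lo=5, hi=5, mid=5, val=84

Found at index 5


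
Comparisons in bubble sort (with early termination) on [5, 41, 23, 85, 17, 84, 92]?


Algorithm: bubble sort (with early termination)
Input: [5, 41, 23, 85, 17, 84, 92]
Sorted: [5, 17, 23, 41, 84, 85, 92]

18


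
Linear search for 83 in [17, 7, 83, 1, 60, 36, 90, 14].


i=0: 17!=83
i=1: 7!=83
i=2: 83==83 found!

Found at 2, 3 comps


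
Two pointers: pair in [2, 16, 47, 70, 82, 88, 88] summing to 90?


lo=0(2)+hi=6(88)=90

Yes: 2+88=90


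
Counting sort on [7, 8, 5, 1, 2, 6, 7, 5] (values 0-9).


Input: [7, 8, 5, 1, 2, 6, 7, 5]
Counts: [0, 1, 1, 0, 0, 2, 1, 2, 1, 0]

Sorted: [1, 2, 5, 5, 6, 7, 7, 8]


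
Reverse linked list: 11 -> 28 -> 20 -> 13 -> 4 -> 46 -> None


Step 1: curr=11, set curr.next=prev(None) | reversed so far: 11
Step 2: curr=28, set curr.next=prev(11) | reversed so far: 28 -> 11
Step 3: curr=20, set curr.next=prev(28) | reversed so far: 20 -> 28 -> 11
Step 4: curr=13, set curr.next=prev(20) | reversed so far: 13 -> 20 -> 28 -> 11
Step 5: curr=4, set curr.next=prev(13) | reversed so far: 4 -> 13 -> 20 -> 28 -> 11
Step 6: curr=46, set curr.next=prev(4) | reversed so far: 46 -> 4 -> 13 -> 20 -> 28 -> 11

46 -> 4 -> 13 -> 20 -> 28 -> 11 -> None


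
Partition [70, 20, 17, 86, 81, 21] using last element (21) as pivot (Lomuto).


Pivot: 21
  20 <= 21: swap -> [20, 70, 17, 86, 81, 21]
  17 <= 21: swap -> [20, 17, 70, 86, 81, 21]
Place pivot at 2: [20, 17, 21, 86, 81, 70]

Partitioned: [20, 17, 21, 86, 81, 70]


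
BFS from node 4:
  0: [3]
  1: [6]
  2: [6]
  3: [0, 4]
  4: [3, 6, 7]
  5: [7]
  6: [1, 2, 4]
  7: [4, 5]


Visit 4, enqueue [3, 6, 7]
Visit 3, enqueue [0]
Visit 6, enqueue [1, 2]
Visit 7, enqueue [5]
Visit 0, enqueue []
Visit 1, enqueue []
Visit 2, enqueue []
Visit 5, enqueue []

BFS order: [4, 3, 6, 7, 0, 1, 2, 5]


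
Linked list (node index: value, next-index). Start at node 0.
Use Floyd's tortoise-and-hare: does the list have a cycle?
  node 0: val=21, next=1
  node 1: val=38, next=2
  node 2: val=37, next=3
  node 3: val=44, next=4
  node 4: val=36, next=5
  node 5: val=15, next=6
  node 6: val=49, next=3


Floyd's tortoise (slow, +1) and hare (fast, +2):
  init: slow=0, fast=0
  step 1: slow=1, fast=2
  step 2: slow=2, fast=4
  step 3: slow=3, fast=6
  step 4: slow=4, fast=4
  slow == fast at node 4: cycle detected

Cycle: yes


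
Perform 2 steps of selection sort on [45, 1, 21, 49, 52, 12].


Initial: [45, 1, 21, 49, 52, 12]
Step 1: min=1 at 1
  Swap: [1, 45, 21, 49, 52, 12]
Step 2: min=12 at 5
  Swap: [1, 12, 21, 49, 52, 45]

After 2 steps: [1, 12, 21, 49, 52, 45]


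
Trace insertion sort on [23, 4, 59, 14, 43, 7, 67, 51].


Initial: [23, 4, 59, 14, 43, 7, 67, 51]
Insert 4: [4, 23, 59, 14, 43, 7, 67, 51]
Insert 59: [4, 23, 59, 14, 43, 7, 67, 51]
Insert 14: [4, 14, 23, 59, 43, 7, 67, 51]
Insert 43: [4, 14, 23, 43, 59, 7, 67, 51]
Insert 7: [4, 7, 14, 23, 43, 59, 67, 51]
Insert 67: [4, 7, 14, 23, 43, 59, 67, 51]
Insert 51: [4, 7, 14, 23, 43, 51, 59, 67]

Sorted: [4, 7, 14, 23, 43, 51, 59, 67]


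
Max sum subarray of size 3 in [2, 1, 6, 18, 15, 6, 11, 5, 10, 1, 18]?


[0:3]: 9
[1:4]: 25
[2:5]: 39
[3:6]: 39
[4:7]: 32
[5:8]: 22
[6:9]: 26
[7:10]: 16
[8:11]: 29

Max: 39 at [2:5]


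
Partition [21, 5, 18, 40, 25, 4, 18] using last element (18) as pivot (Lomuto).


Pivot: 18
  5 <= 18: swap -> [5, 21, 18, 40, 25, 4, 18]
  18 <= 18: swap -> [5, 18, 21, 40, 25, 4, 18]
  4 <= 18: swap -> [5, 18, 4, 40, 25, 21, 18]
Place pivot at 3: [5, 18, 4, 18, 25, 21, 40]

Partitioned: [5, 18, 4, 18, 25, 21, 40]


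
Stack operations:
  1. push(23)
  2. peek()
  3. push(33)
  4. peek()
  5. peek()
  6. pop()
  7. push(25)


push(23) -> [23]
peek()->23
push(33) -> [23, 33]
peek()->33
peek()->33
pop()->33, [23]
push(25) -> [23, 25]

Final stack: [23, 25]


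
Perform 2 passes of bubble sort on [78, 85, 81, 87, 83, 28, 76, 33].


Initial: [78, 85, 81, 87, 83, 28, 76, 33]
Pass 1: [78, 81, 85, 83, 28, 76, 33, 87] (5 swaps)
Pass 2: [78, 81, 83, 28, 76, 33, 85, 87] (4 swaps)

After 2 passes: [78, 81, 83, 28, 76, 33, 85, 87]


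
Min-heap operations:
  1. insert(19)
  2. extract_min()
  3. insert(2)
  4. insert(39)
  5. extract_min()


insert(19) -> [19]
extract_min()->19, []
insert(2) -> [2]
insert(39) -> [2, 39]
extract_min()->2, [39]

Final heap: [39]


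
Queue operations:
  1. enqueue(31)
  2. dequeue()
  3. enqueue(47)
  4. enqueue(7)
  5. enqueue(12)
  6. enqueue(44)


enqueue(31) -> [31]
dequeue()->31, []
enqueue(47) -> [47]
enqueue(7) -> [47, 7]
enqueue(12) -> [47, 7, 12]
enqueue(44) -> [47, 7, 12, 44]

Final queue: [47, 7, 12, 44]


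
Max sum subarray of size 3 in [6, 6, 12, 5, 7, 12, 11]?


[0:3]: 24
[1:4]: 23
[2:5]: 24
[3:6]: 24
[4:7]: 30

Max: 30 at [4:7]


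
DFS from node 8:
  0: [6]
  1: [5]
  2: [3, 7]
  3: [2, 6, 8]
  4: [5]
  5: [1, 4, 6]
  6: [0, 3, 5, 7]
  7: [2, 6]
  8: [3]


Visit 8, push [3]
Visit 3, push [6, 2]
Visit 2, push [7]
Visit 7, push [6]
Visit 6, push [5, 0]
Visit 0, push []
Visit 5, push [4, 1]
Visit 1, push []
Visit 4, push []

DFS order: [8, 3, 2, 7, 6, 0, 5, 1, 4]


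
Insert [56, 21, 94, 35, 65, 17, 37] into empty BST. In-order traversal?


Insert 56: root
Insert 21: L from 56
Insert 94: R from 56
Insert 35: L from 56 -> R from 21
Insert 65: R from 56 -> L from 94
Insert 17: L from 56 -> L from 21
Insert 37: L from 56 -> R from 21 -> R from 35

In-order: [17, 21, 35, 37, 56, 65, 94]


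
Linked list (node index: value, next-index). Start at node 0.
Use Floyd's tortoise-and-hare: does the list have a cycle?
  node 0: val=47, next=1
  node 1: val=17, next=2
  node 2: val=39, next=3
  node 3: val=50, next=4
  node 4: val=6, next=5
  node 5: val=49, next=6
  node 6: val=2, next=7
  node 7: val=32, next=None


Floyd's tortoise (slow, +1) and hare (fast, +2):
  init: slow=0, fast=0
  step 1: slow=1, fast=2
  step 2: slow=2, fast=4
  step 3: slow=3, fast=6
  step 4: fast 6->7->None, no cycle

Cycle: no


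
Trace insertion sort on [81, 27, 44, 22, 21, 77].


Initial: [81, 27, 44, 22, 21, 77]
Insert 27: [27, 81, 44, 22, 21, 77]
Insert 44: [27, 44, 81, 22, 21, 77]
Insert 22: [22, 27, 44, 81, 21, 77]
Insert 21: [21, 22, 27, 44, 81, 77]
Insert 77: [21, 22, 27, 44, 77, 81]

Sorted: [21, 22, 27, 44, 77, 81]


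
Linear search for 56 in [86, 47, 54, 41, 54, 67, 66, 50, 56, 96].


i=0: 86!=56
i=1: 47!=56
i=2: 54!=56
i=3: 41!=56
i=4: 54!=56
i=5: 67!=56
i=6: 66!=56
i=7: 50!=56
i=8: 56==56 found!

Found at 8, 9 comps


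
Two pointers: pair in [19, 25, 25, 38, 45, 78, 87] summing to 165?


lo=0(19)+hi=6(87)=106
lo=1(25)+hi=6(87)=112
lo=2(25)+hi=6(87)=112
lo=3(38)+hi=6(87)=125
lo=4(45)+hi=6(87)=132
lo=5(78)+hi=6(87)=165

Yes: 78+87=165


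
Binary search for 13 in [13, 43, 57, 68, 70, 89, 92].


Step 1: lo=0, hi=6, mid=3, val=68
Step 2: lo=0, hi=2, mid=1, val=43
Step 3: lo=0, hi=0, mid=0, val=13

Found at index 0


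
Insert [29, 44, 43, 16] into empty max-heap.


Insert 29: [29]
Insert 44: [44, 29]
Insert 43: [44, 29, 43]
Insert 16: [44, 29, 43, 16]

Final heap: [44, 29, 43, 16]


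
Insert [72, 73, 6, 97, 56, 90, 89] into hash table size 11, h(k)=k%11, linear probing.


Insert 72: h=6 -> slot 6
Insert 73: h=7 -> slot 7
Insert 6: h=6, 2 probes -> slot 8
Insert 97: h=9 -> slot 9
Insert 56: h=1 -> slot 1
Insert 90: h=2 -> slot 2
Insert 89: h=1, 2 probes -> slot 3

Table: [None, 56, 90, 89, None, None, 72, 73, 6, 97, None]


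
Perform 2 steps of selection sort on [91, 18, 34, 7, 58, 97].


Initial: [91, 18, 34, 7, 58, 97]
Step 1: min=7 at 3
  Swap: [7, 18, 34, 91, 58, 97]
Step 2: min=18 at 1
  Swap: [7, 18, 34, 91, 58, 97]

After 2 steps: [7, 18, 34, 91, 58, 97]


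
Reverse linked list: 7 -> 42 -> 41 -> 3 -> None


Step 1: curr=7, set curr.next=prev(None) | reversed so far: 7
Step 2: curr=42, set curr.next=prev(7) | reversed so far: 42 -> 7
Step 3: curr=41, set curr.next=prev(42) | reversed so far: 41 -> 42 -> 7
Step 4: curr=3, set curr.next=prev(41) | reversed so far: 3 -> 41 -> 42 -> 7

3 -> 41 -> 42 -> 7 -> None


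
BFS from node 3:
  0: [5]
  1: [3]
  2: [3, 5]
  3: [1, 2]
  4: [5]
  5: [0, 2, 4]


Visit 3, enqueue [1, 2]
Visit 1, enqueue []
Visit 2, enqueue [5]
Visit 5, enqueue [0, 4]
Visit 0, enqueue []
Visit 4, enqueue []

BFS order: [3, 1, 2, 5, 0, 4]


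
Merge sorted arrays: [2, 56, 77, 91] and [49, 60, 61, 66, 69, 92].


Take 2 from A
Take 49 from B
Take 56 from A
Take 60 from B
Take 61 from B
Take 66 from B
Take 69 from B
Take 77 from A
Take 91 from A

Merged: [2, 49, 56, 60, 61, 66, 69, 77, 91, 92]


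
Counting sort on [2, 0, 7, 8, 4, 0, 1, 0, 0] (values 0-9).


Input: [2, 0, 7, 8, 4, 0, 1, 0, 0]
Counts: [4, 1, 1, 0, 1, 0, 0, 1, 1, 0]

Sorted: [0, 0, 0, 0, 1, 2, 4, 7, 8]


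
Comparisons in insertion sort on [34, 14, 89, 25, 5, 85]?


Algorithm: insertion sort
Input: [34, 14, 89, 25, 5, 85]
Sorted: [5, 14, 25, 34, 85, 89]

11


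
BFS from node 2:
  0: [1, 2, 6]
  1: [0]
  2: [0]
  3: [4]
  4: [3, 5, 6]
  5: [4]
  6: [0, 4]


Visit 2, enqueue [0]
Visit 0, enqueue [1, 6]
Visit 1, enqueue []
Visit 6, enqueue [4]
Visit 4, enqueue [3, 5]
Visit 3, enqueue []
Visit 5, enqueue []

BFS order: [2, 0, 1, 6, 4, 3, 5]


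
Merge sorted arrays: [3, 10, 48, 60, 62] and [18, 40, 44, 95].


Take 3 from A
Take 10 from A
Take 18 from B
Take 40 from B
Take 44 from B
Take 48 from A
Take 60 from A
Take 62 from A

Merged: [3, 10, 18, 40, 44, 48, 60, 62, 95]


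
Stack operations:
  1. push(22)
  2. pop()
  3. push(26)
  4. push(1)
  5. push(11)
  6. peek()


push(22) -> [22]
pop()->22, []
push(26) -> [26]
push(1) -> [26, 1]
push(11) -> [26, 1, 11]
peek()->11

Final stack: [26, 1, 11]


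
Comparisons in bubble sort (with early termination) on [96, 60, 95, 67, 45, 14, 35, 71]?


Algorithm: bubble sort (with early termination)
Input: [96, 60, 95, 67, 45, 14, 35, 71]
Sorted: [14, 35, 45, 60, 67, 71, 95, 96]

27


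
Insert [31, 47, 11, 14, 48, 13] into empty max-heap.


Insert 31: [31]
Insert 47: [47, 31]
Insert 11: [47, 31, 11]
Insert 14: [47, 31, 11, 14]
Insert 48: [48, 47, 11, 14, 31]
Insert 13: [48, 47, 13, 14, 31, 11]

Final heap: [48, 47, 13, 14, 31, 11]


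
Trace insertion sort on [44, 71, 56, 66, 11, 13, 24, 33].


Initial: [44, 71, 56, 66, 11, 13, 24, 33]
Insert 71: [44, 71, 56, 66, 11, 13, 24, 33]
Insert 56: [44, 56, 71, 66, 11, 13, 24, 33]
Insert 66: [44, 56, 66, 71, 11, 13, 24, 33]
Insert 11: [11, 44, 56, 66, 71, 13, 24, 33]
Insert 13: [11, 13, 44, 56, 66, 71, 24, 33]
Insert 24: [11, 13, 24, 44, 56, 66, 71, 33]
Insert 33: [11, 13, 24, 33, 44, 56, 66, 71]

Sorted: [11, 13, 24, 33, 44, 56, 66, 71]


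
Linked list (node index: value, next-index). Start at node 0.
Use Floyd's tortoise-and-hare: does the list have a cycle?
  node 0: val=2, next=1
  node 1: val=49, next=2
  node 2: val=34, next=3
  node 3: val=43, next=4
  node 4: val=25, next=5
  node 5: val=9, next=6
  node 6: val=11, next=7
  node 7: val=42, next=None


Floyd's tortoise (slow, +1) and hare (fast, +2):
  init: slow=0, fast=0
  step 1: slow=1, fast=2
  step 2: slow=2, fast=4
  step 3: slow=3, fast=6
  step 4: fast 6->7->None, no cycle

Cycle: no


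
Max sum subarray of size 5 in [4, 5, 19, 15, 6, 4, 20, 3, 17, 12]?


[0:5]: 49
[1:6]: 49
[2:7]: 64
[3:8]: 48
[4:9]: 50
[5:10]: 56

Max: 64 at [2:7]


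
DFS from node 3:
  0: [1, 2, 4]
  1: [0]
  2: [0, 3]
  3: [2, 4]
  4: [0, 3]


Visit 3, push [4, 2]
Visit 2, push [0]
Visit 0, push [4, 1]
Visit 1, push []
Visit 4, push []

DFS order: [3, 2, 0, 1, 4]


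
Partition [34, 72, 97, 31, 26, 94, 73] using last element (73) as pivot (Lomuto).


Pivot: 73
  34 <= 73: advance i (no swap)
  72 <= 73: advance i (no swap)
  31 <= 73: swap -> [34, 72, 31, 97, 26, 94, 73]
  26 <= 73: swap -> [34, 72, 31, 26, 97, 94, 73]
Place pivot at 4: [34, 72, 31, 26, 73, 94, 97]

Partitioned: [34, 72, 31, 26, 73, 94, 97]


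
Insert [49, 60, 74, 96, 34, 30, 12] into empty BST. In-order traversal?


Insert 49: root
Insert 60: R from 49
Insert 74: R from 49 -> R from 60
Insert 96: R from 49 -> R from 60 -> R from 74
Insert 34: L from 49
Insert 30: L from 49 -> L from 34
Insert 12: L from 49 -> L from 34 -> L from 30

In-order: [12, 30, 34, 49, 60, 74, 96]


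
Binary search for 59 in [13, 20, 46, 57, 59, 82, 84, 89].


Step 1: lo=0, hi=7, mid=3, val=57
Step 2: lo=4, hi=7, mid=5, val=82
Step 3: lo=4, hi=4, mid=4, val=59

Found at index 4
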